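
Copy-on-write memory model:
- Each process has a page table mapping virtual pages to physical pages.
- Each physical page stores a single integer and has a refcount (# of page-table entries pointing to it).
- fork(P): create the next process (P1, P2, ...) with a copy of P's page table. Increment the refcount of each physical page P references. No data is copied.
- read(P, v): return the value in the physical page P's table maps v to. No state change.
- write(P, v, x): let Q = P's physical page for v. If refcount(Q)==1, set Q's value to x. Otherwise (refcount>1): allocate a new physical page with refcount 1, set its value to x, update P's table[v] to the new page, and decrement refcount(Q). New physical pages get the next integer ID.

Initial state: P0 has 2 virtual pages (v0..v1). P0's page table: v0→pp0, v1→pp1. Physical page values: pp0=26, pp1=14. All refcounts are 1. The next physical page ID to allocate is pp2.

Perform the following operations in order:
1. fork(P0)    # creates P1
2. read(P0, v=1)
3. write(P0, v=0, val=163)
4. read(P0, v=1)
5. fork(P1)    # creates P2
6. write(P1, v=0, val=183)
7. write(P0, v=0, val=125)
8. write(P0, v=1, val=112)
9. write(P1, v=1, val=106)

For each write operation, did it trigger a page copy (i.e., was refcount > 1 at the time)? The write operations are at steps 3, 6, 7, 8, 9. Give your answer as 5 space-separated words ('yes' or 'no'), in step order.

Op 1: fork(P0) -> P1. 2 ppages; refcounts: pp0:2 pp1:2
Op 2: read(P0, v1) -> 14. No state change.
Op 3: write(P0, v0, 163). refcount(pp0)=2>1 -> COPY to pp2. 3 ppages; refcounts: pp0:1 pp1:2 pp2:1
Op 4: read(P0, v1) -> 14. No state change.
Op 5: fork(P1) -> P2. 3 ppages; refcounts: pp0:2 pp1:3 pp2:1
Op 6: write(P1, v0, 183). refcount(pp0)=2>1 -> COPY to pp3. 4 ppages; refcounts: pp0:1 pp1:3 pp2:1 pp3:1
Op 7: write(P0, v0, 125). refcount(pp2)=1 -> write in place. 4 ppages; refcounts: pp0:1 pp1:3 pp2:1 pp3:1
Op 8: write(P0, v1, 112). refcount(pp1)=3>1 -> COPY to pp4. 5 ppages; refcounts: pp0:1 pp1:2 pp2:1 pp3:1 pp4:1
Op 9: write(P1, v1, 106). refcount(pp1)=2>1 -> COPY to pp5. 6 ppages; refcounts: pp0:1 pp1:1 pp2:1 pp3:1 pp4:1 pp5:1

yes yes no yes yes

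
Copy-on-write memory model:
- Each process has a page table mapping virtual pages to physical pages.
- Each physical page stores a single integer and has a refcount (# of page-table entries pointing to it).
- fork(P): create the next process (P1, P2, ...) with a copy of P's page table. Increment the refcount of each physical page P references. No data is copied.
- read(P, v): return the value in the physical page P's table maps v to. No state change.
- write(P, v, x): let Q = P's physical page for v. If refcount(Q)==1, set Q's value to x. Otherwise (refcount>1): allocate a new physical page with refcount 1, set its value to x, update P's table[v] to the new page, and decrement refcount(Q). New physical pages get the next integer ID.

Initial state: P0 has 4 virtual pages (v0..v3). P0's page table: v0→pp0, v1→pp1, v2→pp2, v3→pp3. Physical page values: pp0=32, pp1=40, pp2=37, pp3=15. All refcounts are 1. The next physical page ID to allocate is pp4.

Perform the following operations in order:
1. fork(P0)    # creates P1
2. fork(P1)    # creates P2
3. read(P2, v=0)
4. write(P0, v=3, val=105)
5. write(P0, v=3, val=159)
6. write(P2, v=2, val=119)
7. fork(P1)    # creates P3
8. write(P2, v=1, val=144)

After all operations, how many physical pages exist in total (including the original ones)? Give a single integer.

Answer: 7

Derivation:
Op 1: fork(P0) -> P1. 4 ppages; refcounts: pp0:2 pp1:2 pp2:2 pp3:2
Op 2: fork(P1) -> P2. 4 ppages; refcounts: pp0:3 pp1:3 pp2:3 pp3:3
Op 3: read(P2, v0) -> 32. No state change.
Op 4: write(P0, v3, 105). refcount(pp3)=3>1 -> COPY to pp4. 5 ppages; refcounts: pp0:3 pp1:3 pp2:3 pp3:2 pp4:1
Op 5: write(P0, v3, 159). refcount(pp4)=1 -> write in place. 5 ppages; refcounts: pp0:3 pp1:3 pp2:3 pp3:2 pp4:1
Op 6: write(P2, v2, 119). refcount(pp2)=3>1 -> COPY to pp5. 6 ppages; refcounts: pp0:3 pp1:3 pp2:2 pp3:2 pp4:1 pp5:1
Op 7: fork(P1) -> P3. 6 ppages; refcounts: pp0:4 pp1:4 pp2:3 pp3:3 pp4:1 pp5:1
Op 8: write(P2, v1, 144). refcount(pp1)=4>1 -> COPY to pp6. 7 ppages; refcounts: pp0:4 pp1:3 pp2:3 pp3:3 pp4:1 pp5:1 pp6:1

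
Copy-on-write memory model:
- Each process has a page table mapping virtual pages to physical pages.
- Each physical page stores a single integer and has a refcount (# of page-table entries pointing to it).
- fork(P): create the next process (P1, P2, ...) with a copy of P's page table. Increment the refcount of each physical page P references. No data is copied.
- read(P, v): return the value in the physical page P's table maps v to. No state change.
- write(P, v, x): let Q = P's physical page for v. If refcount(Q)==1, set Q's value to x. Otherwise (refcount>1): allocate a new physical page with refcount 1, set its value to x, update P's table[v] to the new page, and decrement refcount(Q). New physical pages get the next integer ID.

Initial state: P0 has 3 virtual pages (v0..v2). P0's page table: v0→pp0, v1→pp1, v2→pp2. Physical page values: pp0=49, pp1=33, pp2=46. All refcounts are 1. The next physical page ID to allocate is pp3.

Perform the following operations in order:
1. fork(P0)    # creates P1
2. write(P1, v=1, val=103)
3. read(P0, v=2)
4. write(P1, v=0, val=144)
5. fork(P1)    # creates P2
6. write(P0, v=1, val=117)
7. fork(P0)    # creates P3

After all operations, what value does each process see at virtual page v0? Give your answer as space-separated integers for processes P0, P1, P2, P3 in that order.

Answer: 49 144 144 49

Derivation:
Op 1: fork(P0) -> P1. 3 ppages; refcounts: pp0:2 pp1:2 pp2:2
Op 2: write(P1, v1, 103). refcount(pp1)=2>1 -> COPY to pp3. 4 ppages; refcounts: pp0:2 pp1:1 pp2:2 pp3:1
Op 3: read(P0, v2) -> 46. No state change.
Op 4: write(P1, v0, 144). refcount(pp0)=2>1 -> COPY to pp4. 5 ppages; refcounts: pp0:1 pp1:1 pp2:2 pp3:1 pp4:1
Op 5: fork(P1) -> P2. 5 ppages; refcounts: pp0:1 pp1:1 pp2:3 pp3:2 pp4:2
Op 6: write(P0, v1, 117). refcount(pp1)=1 -> write in place. 5 ppages; refcounts: pp0:1 pp1:1 pp2:3 pp3:2 pp4:2
Op 7: fork(P0) -> P3. 5 ppages; refcounts: pp0:2 pp1:2 pp2:4 pp3:2 pp4:2
P0: v0 -> pp0 = 49
P1: v0 -> pp4 = 144
P2: v0 -> pp4 = 144
P3: v0 -> pp0 = 49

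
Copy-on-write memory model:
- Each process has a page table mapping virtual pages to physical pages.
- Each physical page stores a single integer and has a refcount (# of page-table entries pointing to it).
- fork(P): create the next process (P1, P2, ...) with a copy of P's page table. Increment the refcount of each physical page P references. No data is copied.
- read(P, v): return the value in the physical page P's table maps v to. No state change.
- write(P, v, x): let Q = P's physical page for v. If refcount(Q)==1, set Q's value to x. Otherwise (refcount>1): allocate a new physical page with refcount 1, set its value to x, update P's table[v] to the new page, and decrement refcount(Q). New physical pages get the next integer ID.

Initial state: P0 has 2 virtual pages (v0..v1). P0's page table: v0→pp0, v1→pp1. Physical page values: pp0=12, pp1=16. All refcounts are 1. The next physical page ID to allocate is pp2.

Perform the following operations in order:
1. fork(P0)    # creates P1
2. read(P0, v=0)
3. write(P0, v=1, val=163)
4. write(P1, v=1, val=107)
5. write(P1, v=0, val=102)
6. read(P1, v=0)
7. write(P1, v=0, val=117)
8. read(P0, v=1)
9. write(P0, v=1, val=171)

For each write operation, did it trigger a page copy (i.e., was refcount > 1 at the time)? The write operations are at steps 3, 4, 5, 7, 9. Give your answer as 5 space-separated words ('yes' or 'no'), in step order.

Op 1: fork(P0) -> P1. 2 ppages; refcounts: pp0:2 pp1:2
Op 2: read(P0, v0) -> 12. No state change.
Op 3: write(P0, v1, 163). refcount(pp1)=2>1 -> COPY to pp2. 3 ppages; refcounts: pp0:2 pp1:1 pp2:1
Op 4: write(P1, v1, 107). refcount(pp1)=1 -> write in place. 3 ppages; refcounts: pp0:2 pp1:1 pp2:1
Op 5: write(P1, v0, 102). refcount(pp0)=2>1 -> COPY to pp3. 4 ppages; refcounts: pp0:1 pp1:1 pp2:1 pp3:1
Op 6: read(P1, v0) -> 102. No state change.
Op 7: write(P1, v0, 117). refcount(pp3)=1 -> write in place. 4 ppages; refcounts: pp0:1 pp1:1 pp2:1 pp3:1
Op 8: read(P0, v1) -> 163. No state change.
Op 9: write(P0, v1, 171). refcount(pp2)=1 -> write in place. 4 ppages; refcounts: pp0:1 pp1:1 pp2:1 pp3:1

yes no yes no no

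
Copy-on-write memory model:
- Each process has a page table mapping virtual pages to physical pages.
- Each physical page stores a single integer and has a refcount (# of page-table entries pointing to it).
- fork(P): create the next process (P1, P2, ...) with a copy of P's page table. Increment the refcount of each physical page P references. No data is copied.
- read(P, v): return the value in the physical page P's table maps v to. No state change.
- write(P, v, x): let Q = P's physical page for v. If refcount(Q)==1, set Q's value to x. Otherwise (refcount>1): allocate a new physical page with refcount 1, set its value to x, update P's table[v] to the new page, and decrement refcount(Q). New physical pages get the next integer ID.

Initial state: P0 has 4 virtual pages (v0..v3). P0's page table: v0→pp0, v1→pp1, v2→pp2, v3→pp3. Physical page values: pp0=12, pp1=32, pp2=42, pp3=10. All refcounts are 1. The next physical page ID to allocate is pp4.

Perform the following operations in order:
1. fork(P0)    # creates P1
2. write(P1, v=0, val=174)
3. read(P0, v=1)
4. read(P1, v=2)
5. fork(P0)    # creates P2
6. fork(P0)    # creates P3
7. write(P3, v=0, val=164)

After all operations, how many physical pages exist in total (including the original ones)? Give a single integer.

Answer: 6

Derivation:
Op 1: fork(P0) -> P1. 4 ppages; refcounts: pp0:2 pp1:2 pp2:2 pp3:2
Op 2: write(P1, v0, 174). refcount(pp0)=2>1 -> COPY to pp4. 5 ppages; refcounts: pp0:1 pp1:2 pp2:2 pp3:2 pp4:1
Op 3: read(P0, v1) -> 32. No state change.
Op 4: read(P1, v2) -> 42. No state change.
Op 5: fork(P0) -> P2. 5 ppages; refcounts: pp0:2 pp1:3 pp2:3 pp3:3 pp4:1
Op 6: fork(P0) -> P3. 5 ppages; refcounts: pp0:3 pp1:4 pp2:4 pp3:4 pp4:1
Op 7: write(P3, v0, 164). refcount(pp0)=3>1 -> COPY to pp5. 6 ppages; refcounts: pp0:2 pp1:4 pp2:4 pp3:4 pp4:1 pp5:1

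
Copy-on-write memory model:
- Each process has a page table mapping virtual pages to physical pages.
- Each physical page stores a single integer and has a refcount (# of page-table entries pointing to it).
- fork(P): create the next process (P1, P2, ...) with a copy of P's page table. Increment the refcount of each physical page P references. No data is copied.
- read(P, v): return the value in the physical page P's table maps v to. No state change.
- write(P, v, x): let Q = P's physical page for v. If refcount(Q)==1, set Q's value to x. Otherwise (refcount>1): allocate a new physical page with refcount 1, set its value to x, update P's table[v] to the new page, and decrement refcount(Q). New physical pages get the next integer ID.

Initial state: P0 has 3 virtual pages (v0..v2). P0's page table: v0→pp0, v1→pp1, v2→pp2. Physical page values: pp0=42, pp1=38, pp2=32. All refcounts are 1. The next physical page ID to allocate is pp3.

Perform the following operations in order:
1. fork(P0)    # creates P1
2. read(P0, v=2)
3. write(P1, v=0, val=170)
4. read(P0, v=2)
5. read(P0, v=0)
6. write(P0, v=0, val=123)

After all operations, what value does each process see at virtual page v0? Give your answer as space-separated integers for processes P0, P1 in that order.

Op 1: fork(P0) -> P1. 3 ppages; refcounts: pp0:2 pp1:2 pp2:2
Op 2: read(P0, v2) -> 32. No state change.
Op 3: write(P1, v0, 170). refcount(pp0)=2>1 -> COPY to pp3. 4 ppages; refcounts: pp0:1 pp1:2 pp2:2 pp3:1
Op 4: read(P0, v2) -> 32. No state change.
Op 5: read(P0, v0) -> 42. No state change.
Op 6: write(P0, v0, 123). refcount(pp0)=1 -> write in place. 4 ppages; refcounts: pp0:1 pp1:2 pp2:2 pp3:1
P0: v0 -> pp0 = 123
P1: v0 -> pp3 = 170

Answer: 123 170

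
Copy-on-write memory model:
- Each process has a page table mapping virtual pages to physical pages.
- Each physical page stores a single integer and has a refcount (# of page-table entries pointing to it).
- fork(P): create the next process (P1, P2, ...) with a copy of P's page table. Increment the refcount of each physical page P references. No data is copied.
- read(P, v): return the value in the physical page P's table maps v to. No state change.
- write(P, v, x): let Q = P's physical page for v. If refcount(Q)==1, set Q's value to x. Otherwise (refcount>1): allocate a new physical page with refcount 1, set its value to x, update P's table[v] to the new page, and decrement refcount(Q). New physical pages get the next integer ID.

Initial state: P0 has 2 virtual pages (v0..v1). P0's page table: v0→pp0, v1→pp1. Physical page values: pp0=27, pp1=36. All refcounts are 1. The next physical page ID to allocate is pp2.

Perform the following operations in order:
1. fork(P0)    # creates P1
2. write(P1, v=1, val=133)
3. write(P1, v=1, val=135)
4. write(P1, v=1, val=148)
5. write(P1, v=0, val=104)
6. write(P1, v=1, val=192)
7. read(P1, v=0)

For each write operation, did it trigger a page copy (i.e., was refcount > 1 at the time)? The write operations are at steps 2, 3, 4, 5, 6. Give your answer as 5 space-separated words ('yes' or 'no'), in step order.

Op 1: fork(P0) -> P1. 2 ppages; refcounts: pp0:2 pp1:2
Op 2: write(P1, v1, 133). refcount(pp1)=2>1 -> COPY to pp2. 3 ppages; refcounts: pp0:2 pp1:1 pp2:1
Op 3: write(P1, v1, 135). refcount(pp2)=1 -> write in place. 3 ppages; refcounts: pp0:2 pp1:1 pp2:1
Op 4: write(P1, v1, 148). refcount(pp2)=1 -> write in place. 3 ppages; refcounts: pp0:2 pp1:1 pp2:1
Op 5: write(P1, v0, 104). refcount(pp0)=2>1 -> COPY to pp3. 4 ppages; refcounts: pp0:1 pp1:1 pp2:1 pp3:1
Op 6: write(P1, v1, 192). refcount(pp2)=1 -> write in place. 4 ppages; refcounts: pp0:1 pp1:1 pp2:1 pp3:1
Op 7: read(P1, v0) -> 104. No state change.

yes no no yes no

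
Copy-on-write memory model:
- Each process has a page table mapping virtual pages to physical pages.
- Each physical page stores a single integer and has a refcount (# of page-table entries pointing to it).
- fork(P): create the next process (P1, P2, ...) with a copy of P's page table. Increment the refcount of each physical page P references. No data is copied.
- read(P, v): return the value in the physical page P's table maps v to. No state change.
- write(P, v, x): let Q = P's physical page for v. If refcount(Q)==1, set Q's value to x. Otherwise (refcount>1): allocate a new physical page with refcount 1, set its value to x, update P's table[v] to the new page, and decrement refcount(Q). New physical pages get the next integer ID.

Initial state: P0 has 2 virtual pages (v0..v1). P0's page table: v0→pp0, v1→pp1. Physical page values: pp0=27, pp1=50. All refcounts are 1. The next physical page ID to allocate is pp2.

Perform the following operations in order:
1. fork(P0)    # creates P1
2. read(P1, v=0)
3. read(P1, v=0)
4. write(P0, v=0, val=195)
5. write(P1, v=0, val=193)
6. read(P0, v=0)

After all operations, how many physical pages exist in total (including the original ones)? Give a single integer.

Answer: 3

Derivation:
Op 1: fork(P0) -> P1. 2 ppages; refcounts: pp0:2 pp1:2
Op 2: read(P1, v0) -> 27. No state change.
Op 3: read(P1, v0) -> 27. No state change.
Op 4: write(P0, v0, 195). refcount(pp0)=2>1 -> COPY to pp2. 3 ppages; refcounts: pp0:1 pp1:2 pp2:1
Op 5: write(P1, v0, 193). refcount(pp0)=1 -> write in place. 3 ppages; refcounts: pp0:1 pp1:2 pp2:1
Op 6: read(P0, v0) -> 195. No state change.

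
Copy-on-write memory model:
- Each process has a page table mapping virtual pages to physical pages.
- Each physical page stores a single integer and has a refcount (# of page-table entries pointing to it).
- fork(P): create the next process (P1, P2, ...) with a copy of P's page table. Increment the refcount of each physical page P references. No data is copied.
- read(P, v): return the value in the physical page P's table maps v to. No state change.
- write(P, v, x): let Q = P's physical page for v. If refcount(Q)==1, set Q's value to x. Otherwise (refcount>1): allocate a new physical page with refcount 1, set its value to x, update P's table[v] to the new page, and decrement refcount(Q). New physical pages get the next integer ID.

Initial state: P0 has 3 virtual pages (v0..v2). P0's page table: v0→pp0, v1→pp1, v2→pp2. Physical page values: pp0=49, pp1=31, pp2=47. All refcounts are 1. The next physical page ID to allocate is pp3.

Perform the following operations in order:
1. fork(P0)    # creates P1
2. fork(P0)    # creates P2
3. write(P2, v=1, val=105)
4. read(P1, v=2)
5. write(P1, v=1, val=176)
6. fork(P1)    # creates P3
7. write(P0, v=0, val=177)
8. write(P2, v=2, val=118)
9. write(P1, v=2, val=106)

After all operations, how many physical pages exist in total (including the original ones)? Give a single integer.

Op 1: fork(P0) -> P1. 3 ppages; refcounts: pp0:2 pp1:2 pp2:2
Op 2: fork(P0) -> P2. 3 ppages; refcounts: pp0:3 pp1:3 pp2:3
Op 3: write(P2, v1, 105). refcount(pp1)=3>1 -> COPY to pp3. 4 ppages; refcounts: pp0:3 pp1:2 pp2:3 pp3:1
Op 4: read(P1, v2) -> 47. No state change.
Op 5: write(P1, v1, 176). refcount(pp1)=2>1 -> COPY to pp4. 5 ppages; refcounts: pp0:3 pp1:1 pp2:3 pp3:1 pp4:1
Op 6: fork(P1) -> P3. 5 ppages; refcounts: pp0:4 pp1:1 pp2:4 pp3:1 pp4:2
Op 7: write(P0, v0, 177). refcount(pp0)=4>1 -> COPY to pp5. 6 ppages; refcounts: pp0:3 pp1:1 pp2:4 pp3:1 pp4:2 pp5:1
Op 8: write(P2, v2, 118). refcount(pp2)=4>1 -> COPY to pp6. 7 ppages; refcounts: pp0:3 pp1:1 pp2:3 pp3:1 pp4:2 pp5:1 pp6:1
Op 9: write(P1, v2, 106). refcount(pp2)=3>1 -> COPY to pp7. 8 ppages; refcounts: pp0:3 pp1:1 pp2:2 pp3:1 pp4:2 pp5:1 pp6:1 pp7:1

Answer: 8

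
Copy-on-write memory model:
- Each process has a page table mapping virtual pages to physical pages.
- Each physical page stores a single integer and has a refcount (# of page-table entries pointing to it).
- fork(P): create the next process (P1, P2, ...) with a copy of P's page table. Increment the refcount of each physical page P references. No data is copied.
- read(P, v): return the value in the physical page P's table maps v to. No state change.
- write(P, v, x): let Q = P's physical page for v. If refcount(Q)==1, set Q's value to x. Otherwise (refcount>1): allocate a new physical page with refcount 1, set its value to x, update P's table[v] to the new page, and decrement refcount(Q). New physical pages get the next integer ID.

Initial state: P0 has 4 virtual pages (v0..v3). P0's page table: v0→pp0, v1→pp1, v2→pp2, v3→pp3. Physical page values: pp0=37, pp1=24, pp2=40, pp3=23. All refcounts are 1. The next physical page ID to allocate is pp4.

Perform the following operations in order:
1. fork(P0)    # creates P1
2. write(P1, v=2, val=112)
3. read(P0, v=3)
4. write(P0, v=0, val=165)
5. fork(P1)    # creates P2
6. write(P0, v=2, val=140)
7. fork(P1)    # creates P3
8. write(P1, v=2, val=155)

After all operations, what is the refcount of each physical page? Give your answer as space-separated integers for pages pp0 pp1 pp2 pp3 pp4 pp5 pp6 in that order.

Op 1: fork(P0) -> P1. 4 ppages; refcounts: pp0:2 pp1:2 pp2:2 pp3:2
Op 2: write(P1, v2, 112). refcount(pp2)=2>1 -> COPY to pp4. 5 ppages; refcounts: pp0:2 pp1:2 pp2:1 pp3:2 pp4:1
Op 3: read(P0, v3) -> 23. No state change.
Op 4: write(P0, v0, 165). refcount(pp0)=2>1 -> COPY to pp5. 6 ppages; refcounts: pp0:1 pp1:2 pp2:1 pp3:2 pp4:1 pp5:1
Op 5: fork(P1) -> P2. 6 ppages; refcounts: pp0:2 pp1:3 pp2:1 pp3:3 pp4:2 pp5:1
Op 6: write(P0, v2, 140). refcount(pp2)=1 -> write in place. 6 ppages; refcounts: pp0:2 pp1:3 pp2:1 pp3:3 pp4:2 pp5:1
Op 7: fork(P1) -> P3. 6 ppages; refcounts: pp0:3 pp1:4 pp2:1 pp3:4 pp4:3 pp5:1
Op 8: write(P1, v2, 155). refcount(pp4)=3>1 -> COPY to pp6. 7 ppages; refcounts: pp0:3 pp1:4 pp2:1 pp3:4 pp4:2 pp5:1 pp6:1

Answer: 3 4 1 4 2 1 1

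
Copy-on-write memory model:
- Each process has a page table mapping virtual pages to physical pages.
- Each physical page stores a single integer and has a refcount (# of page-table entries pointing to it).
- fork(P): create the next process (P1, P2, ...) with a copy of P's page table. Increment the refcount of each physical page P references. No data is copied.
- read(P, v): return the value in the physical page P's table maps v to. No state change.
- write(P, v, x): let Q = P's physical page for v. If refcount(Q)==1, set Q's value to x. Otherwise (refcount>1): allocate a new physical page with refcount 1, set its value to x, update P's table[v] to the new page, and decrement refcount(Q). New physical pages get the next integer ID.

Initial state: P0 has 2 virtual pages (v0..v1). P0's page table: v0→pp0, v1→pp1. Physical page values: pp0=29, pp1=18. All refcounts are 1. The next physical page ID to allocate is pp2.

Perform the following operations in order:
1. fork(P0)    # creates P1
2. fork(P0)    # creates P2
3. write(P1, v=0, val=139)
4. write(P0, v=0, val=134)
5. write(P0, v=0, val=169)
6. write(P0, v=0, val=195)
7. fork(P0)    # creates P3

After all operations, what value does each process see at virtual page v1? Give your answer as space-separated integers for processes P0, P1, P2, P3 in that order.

Answer: 18 18 18 18

Derivation:
Op 1: fork(P0) -> P1. 2 ppages; refcounts: pp0:2 pp1:2
Op 2: fork(P0) -> P2. 2 ppages; refcounts: pp0:3 pp1:3
Op 3: write(P1, v0, 139). refcount(pp0)=3>1 -> COPY to pp2. 3 ppages; refcounts: pp0:2 pp1:3 pp2:1
Op 4: write(P0, v0, 134). refcount(pp0)=2>1 -> COPY to pp3. 4 ppages; refcounts: pp0:1 pp1:3 pp2:1 pp3:1
Op 5: write(P0, v0, 169). refcount(pp3)=1 -> write in place. 4 ppages; refcounts: pp0:1 pp1:3 pp2:1 pp3:1
Op 6: write(P0, v0, 195). refcount(pp3)=1 -> write in place. 4 ppages; refcounts: pp0:1 pp1:3 pp2:1 pp3:1
Op 7: fork(P0) -> P3. 4 ppages; refcounts: pp0:1 pp1:4 pp2:1 pp3:2
P0: v1 -> pp1 = 18
P1: v1 -> pp1 = 18
P2: v1 -> pp1 = 18
P3: v1 -> pp1 = 18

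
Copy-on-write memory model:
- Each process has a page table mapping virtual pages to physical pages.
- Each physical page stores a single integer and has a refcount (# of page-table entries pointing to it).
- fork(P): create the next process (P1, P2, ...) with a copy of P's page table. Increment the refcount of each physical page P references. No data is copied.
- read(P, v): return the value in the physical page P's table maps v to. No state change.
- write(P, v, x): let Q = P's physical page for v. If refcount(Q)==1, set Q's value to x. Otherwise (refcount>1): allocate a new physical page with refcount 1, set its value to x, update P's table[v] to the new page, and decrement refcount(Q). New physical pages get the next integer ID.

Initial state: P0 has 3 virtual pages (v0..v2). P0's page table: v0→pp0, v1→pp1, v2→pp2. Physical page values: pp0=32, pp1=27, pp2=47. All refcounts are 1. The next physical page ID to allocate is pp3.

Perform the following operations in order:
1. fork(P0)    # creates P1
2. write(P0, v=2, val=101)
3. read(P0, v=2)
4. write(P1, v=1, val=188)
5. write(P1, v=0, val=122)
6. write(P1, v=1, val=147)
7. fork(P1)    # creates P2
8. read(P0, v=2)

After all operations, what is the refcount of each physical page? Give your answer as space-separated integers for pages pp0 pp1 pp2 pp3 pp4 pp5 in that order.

Op 1: fork(P0) -> P1. 3 ppages; refcounts: pp0:2 pp1:2 pp2:2
Op 2: write(P0, v2, 101). refcount(pp2)=2>1 -> COPY to pp3. 4 ppages; refcounts: pp0:2 pp1:2 pp2:1 pp3:1
Op 3: read(P0, v2) -> 101. No state change.
Op 4: write(P1, v1, 188). refcount(pp1)=2>1 -> COPY to pp4. 5 ppages; refcounts: pp0:2 pp1:1 pp2:1 pp3:1 pp4:1
Op 5: write(P1, v0, 122). refcount(pp0)=2>1 -> COPY to pp5. 6 ppages; refcounts: pp0:1 pp1:1 pp2:1 pp3:1 pp4:1 pp5:1
Op 6: write(P1, v1, 147). refcount(pp4)=1 -> write in place. 6 ppages; refcounts: pp0:1 pp1:1 pp2:1 pp3:1 pp4:1 pp5:1
Op 7: fork(P1) -> P2. 6 ppages; refcounts: pp0:1 pp1:1 pp2:2 pp3:1 pp4:2 pp5:2
Op 8: read(P0, v2) -> 101. No state change.

Answer: 1 1 2 1 2 2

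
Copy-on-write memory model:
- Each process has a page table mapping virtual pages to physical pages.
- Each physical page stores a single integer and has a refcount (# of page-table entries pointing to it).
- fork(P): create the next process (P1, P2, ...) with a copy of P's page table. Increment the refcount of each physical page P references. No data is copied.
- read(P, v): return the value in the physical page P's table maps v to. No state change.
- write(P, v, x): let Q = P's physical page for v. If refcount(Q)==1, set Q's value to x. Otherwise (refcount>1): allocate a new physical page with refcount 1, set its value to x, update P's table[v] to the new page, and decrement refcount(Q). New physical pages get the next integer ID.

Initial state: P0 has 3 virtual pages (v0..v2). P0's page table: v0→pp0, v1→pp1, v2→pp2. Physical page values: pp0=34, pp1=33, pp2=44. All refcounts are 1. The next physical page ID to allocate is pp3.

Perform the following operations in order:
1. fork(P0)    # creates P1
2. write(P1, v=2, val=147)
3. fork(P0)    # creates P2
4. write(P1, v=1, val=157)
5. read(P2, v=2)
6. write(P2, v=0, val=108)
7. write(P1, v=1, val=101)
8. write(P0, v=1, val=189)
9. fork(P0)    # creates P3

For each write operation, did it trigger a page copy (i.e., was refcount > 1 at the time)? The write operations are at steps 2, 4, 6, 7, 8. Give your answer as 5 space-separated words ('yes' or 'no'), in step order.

Op 1: fork(P0) -> P1. 3 ppages; refcounts: pp0:2 pp1:2 pp2:2
Op 2: write(P1, v2, 147). refcount(pp2)=2>1 -> COPY to pp3. 4 ppages; refcounts: pp0:2 pp1:2 pp2:1 pp3:1
Op 3: fork(P0) -> P2. 4 ppages; refcounts: pp0:3 pp1:3 pp2:2 pp3:1
Op 4: write(P1, v1, 157). refcount(pp1)=3>1 -> COPY to pp4. 5 ppages; refcounts: pp0:3 pp1:2 pp2:2 pp3:1 pp4:1
Op 5: read(P2, v2) -> 44. No state change.
Op 6: write(P2, v0, 108). refcount(pp0)=3>1 -> COPY to pp5. 6 ppages; refcounts: pp0:2 pp1:2 pp2:2 pp3:1 pp4:1 pp5:1
Op 7: write(P1, v1, 101). refcount(pp4)=1 -> write in place. 6 ppages; refcounts: pp0:2 pp1:2 pp2:2 pp3:1 pp4:1 pp5:1
Op 8: write(P0, v1, 189). refcount(pp1)=2>1 -> COPY to pp6. 7 ppages; refcounts: pp0:2 pp1:1 pp2:2 pp3:1 pp4:1 pp5:1 pp6:1
Op 9: fork(P0) -> P3. 7 ppages; refcounts: pp0:3 pp1:1 pp2:3 pp3:1 pp4:1 pp5:1 pp6:2

yes yes yes no yes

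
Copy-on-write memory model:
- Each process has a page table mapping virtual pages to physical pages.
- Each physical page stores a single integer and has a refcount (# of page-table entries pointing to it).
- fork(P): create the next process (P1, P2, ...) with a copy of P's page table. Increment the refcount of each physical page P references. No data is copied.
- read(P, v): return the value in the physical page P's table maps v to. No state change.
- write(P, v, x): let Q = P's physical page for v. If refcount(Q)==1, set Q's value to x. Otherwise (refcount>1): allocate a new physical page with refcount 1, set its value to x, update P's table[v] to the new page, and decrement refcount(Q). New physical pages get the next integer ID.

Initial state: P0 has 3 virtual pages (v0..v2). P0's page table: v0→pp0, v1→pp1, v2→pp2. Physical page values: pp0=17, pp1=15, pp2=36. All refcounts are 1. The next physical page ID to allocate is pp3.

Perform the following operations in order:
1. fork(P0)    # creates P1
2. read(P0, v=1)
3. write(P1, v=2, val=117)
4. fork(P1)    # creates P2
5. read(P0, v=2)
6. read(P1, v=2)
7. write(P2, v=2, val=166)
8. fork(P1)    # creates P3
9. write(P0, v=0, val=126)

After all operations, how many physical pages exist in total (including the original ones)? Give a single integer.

Op 1: fork(P0) -> P1. 3 ppages; refcounts: pp0:2 pp1:2 pp2:2
Op 2: read(P0, v1) -> 15. No state change.
Op 3: write(P1, v2, 117). refcount(pp2)=2>1 -> COPY to pp3. 4 ppages; refcounts: pp0:2 pp1:2 pp2:1 pp3:1
Op 4: fork(P1) -> P2. 4 ppages; refcounts: pp0:3 pp1:3 pp2:1 pp3:2
Op 5: read(P0, v2) -> 36. No state change.
Op 6: read(P1, v2) -> 117. No state change.
Op 7: write(P2, v2, 166). refcount(pp3)=2>1 -> COPY to pp4. 5 ppages; refcounts: pp0:3 pp1:3 pp2:1 pp3:1 pp4:1
Op 8: fork(P1) -> P3. 5 ppages; refcounts: pp0:4 pp1:4 pp2:1 pp3:2 pp4:1
Op 9: write(P0, v0, 126). refcount(pp0)=4>1 -> COPY to pp5. 6 ppages; refcounts: pp0:3 pp1:4 pp2:1 pp3:2 pp4:1 pp5:1

Answer: 6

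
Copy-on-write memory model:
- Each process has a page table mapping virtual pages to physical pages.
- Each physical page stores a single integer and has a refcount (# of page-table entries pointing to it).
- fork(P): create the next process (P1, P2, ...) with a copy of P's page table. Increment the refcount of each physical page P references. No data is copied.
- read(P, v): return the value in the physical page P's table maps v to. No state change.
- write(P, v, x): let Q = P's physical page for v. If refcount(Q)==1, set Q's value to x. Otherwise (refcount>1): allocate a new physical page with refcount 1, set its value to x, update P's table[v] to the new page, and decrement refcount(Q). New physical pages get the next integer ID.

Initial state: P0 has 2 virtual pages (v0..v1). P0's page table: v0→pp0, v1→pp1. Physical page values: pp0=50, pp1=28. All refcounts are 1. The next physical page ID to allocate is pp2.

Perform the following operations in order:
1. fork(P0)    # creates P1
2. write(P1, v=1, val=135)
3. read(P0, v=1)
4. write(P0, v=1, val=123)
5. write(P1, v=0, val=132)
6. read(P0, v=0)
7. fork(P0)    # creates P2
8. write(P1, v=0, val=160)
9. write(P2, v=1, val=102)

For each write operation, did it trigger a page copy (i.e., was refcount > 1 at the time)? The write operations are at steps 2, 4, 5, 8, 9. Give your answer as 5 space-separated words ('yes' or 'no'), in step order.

Op 1: fork(P0) -> P1. 2 ppages; refcounts: pp0:2 pp1:2
Op 2: write(P1, v1, 135). refcount(pp1)=2>1 -> COPY to pp2. 3 ppages; refcounts: pp0:2 pp1:1 pp2:1
Op 3: read(P0, v1) -> 28. No state change.
Op 4: write(P0, v1, 123). refcount(pp1)=1 -> write in place. 3 ppages; refcounts: pp0:2 pp1:1 pp2:1
Op 5: write(P1, v0, 132). refcount(pp0)=2>1 -> COPY to pp3. 4 ppages; refcounts: pp0:1 pp1:1 pp2:1 pp3:1
Op 6: read(P0, v0) -> 50. No state change.
Op 7: fork(P0) -> P2. 4 ppages; refcounts: pp0:2 pp1:2 pp2:1 pp3:1
Op 8: write(P1, v0, 160). refcount(pp3)=1 -> write in place. 4 ppages; refcounts: pp0:2 pp1:2 pp2:1 pp3:1
Op 9: write(P2, v1, 102). refcount(pp1)=2>1 -> COPY to pp4. 5 ppages; refcounts: pp0:2 pp1:1 pp2:1 pp3:1 pp4:1

yes no yes no yes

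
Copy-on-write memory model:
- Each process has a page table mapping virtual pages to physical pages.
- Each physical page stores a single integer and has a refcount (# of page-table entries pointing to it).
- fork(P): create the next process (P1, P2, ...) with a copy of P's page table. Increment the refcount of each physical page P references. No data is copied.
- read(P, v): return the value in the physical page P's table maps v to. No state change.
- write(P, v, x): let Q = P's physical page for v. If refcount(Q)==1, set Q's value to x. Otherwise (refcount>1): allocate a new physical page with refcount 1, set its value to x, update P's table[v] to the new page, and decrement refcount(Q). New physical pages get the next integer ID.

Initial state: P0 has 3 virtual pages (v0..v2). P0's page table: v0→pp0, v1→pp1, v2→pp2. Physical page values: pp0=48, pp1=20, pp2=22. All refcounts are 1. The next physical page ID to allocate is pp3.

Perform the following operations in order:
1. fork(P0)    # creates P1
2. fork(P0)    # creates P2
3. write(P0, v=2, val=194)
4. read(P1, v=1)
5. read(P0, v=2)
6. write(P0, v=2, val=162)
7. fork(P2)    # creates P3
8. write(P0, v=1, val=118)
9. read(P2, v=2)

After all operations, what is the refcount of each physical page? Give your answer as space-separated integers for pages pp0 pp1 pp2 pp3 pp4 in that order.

Op 1: fork(P0) -> P1. 3 ppages; refcounts: pp0:2 pp1:2 pp2:2
Op 2: fork(P0) -> P2. 3 ppages; refcounts: pp0:3 pp1:3 pp2:3
Op 3: write(P0, v2, 194). refcount(pp2)=3>1 -> COPY to pp3. 4 ppages; refcounts: pp0:3 pp1:3 pp2:2 pp3:1
Op 4: read(P1, v1) -> 20. No state change.
Op 5: read(P0, v2) -> 194. No state change.
Op 6: write(P0, v2, 162). refcount(pp3)=1 -> write in place. 4 ppages; refcounts: pp0:3 pp1:3 pp2:2 pp3:1
Op 7: fork(P2) -> P3. 4 ppages; refcounts: pp0:4 pp1:4 pp2:3 pp3:1
Op 8: write(P0, v1, 118). refcount(pp1)=4>1 -> COPY to pp4. 5 ppages; refcounts: pp0:4 pp1:3 pp2:3 pp3:1 pp4:1
Op 9: read(P2, v2) -> 22. No state change.

Answer: 4 3 3 1 1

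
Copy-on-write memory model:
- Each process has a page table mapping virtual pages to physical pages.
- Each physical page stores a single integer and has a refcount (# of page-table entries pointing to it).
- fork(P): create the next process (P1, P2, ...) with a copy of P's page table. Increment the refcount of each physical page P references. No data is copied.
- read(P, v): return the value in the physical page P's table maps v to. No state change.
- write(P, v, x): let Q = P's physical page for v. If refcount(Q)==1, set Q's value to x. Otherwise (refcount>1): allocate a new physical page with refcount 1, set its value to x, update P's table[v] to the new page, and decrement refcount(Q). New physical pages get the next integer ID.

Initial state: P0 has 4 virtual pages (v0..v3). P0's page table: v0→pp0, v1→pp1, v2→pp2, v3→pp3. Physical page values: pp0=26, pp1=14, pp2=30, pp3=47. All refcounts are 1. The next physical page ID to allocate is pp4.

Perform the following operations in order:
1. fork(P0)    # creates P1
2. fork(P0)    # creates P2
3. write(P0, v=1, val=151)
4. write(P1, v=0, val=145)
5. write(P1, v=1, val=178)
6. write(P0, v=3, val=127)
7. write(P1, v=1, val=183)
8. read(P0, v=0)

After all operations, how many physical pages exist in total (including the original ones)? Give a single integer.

Op 1: fork(P0) -> P1. 4 ppages; refcounts: pp0:2 pp1:2 pp2:2 pp3:2
Op 2: fork(P0) -> P2. 4 ppages; refcounts: pp0:3 pp1:3 pp2:3 pp3:3
Op 3: write(P0, v1, 151). refcount(pp1)=3>1 -> COPY to pp4. 5 ppages; refcounts: pp0:3 pp1:2 pp2:3 pp3:3 pp4:1
Op 4: write(P1, v0, 145). refcount(pp0)=3>1 -> COPY to pp5. 6 ppages; refcounts: pp0:2 pp1:2 pp2:3 pp3:3 pp4:1 pp5:1
Op 5: write(P1, v1, 178). refcount(pp1)=2>1 -> COPY to pp6. 7 ppages; refcounts: pp0:2 pp1:1 pp2:3 pp3:3 pp4:1 pp5:1 pp6:1
Op 6: write(P0, v3, 127). refcount(pp3)=3>1 -> COPY to pp7. 8 ppages; refcounts: pp0:2 pp1:1 pp2:3 pp3:2 pp4:1 pp5:1 pp6:1 pp7:1
Op 7: write(P1, v1, 183). refcount(pp6)=1 -> write in place. 8 ppages; refcounts: pp0:2 pp1:1 pp2:3 pp3:2 pp4:1 pp5:1 pp6:1 pp7:1
Op 8: read(P0, v0) -> 26. No state change.

Answer: 8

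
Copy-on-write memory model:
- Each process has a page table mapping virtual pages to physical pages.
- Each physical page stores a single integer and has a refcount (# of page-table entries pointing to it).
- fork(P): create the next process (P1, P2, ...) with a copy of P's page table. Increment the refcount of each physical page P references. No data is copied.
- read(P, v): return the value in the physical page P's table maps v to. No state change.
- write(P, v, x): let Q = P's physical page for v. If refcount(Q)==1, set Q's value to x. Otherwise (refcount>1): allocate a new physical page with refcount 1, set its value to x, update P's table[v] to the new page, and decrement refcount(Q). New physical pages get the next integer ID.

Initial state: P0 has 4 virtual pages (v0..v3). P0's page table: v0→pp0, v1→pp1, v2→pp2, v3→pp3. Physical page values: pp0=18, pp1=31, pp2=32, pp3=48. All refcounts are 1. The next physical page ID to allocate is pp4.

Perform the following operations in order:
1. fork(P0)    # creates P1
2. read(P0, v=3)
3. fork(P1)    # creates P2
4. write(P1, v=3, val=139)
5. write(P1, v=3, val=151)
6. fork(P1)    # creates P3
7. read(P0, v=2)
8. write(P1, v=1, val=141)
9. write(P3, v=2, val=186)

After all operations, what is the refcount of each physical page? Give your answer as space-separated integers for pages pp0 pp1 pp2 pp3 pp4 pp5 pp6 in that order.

Answer: 4 3 3 2 2 1 1

Derivation:
Op 1: fork(P0) -> P1. 4 ppages; refcounts: pp0:2 pp1:2 pp2:2 pp3:2
Op 2: read(P0, v3) -> 48. No state change.
Op 3: fork(P1) -> P2. 4 ppages; refcounts: pp0:3 pp1:3 pp2:3 pp3:3
Op 4: write(P1, v3, 139). refcount(pp3)=3>1 -> COPY to pp4. 5 ppages; refcounts: pp0:3 pp1:3 pp2:3 pp3:2 pp4:1
Op 5: write(P1, v3, 151). refcount(pp4)=1 -> write in place. 5 ppages; refcounts: pp0:3 pp1:3 pp2:3 pp3:2 pp4:1
Op 6: fork(P1) -> P3. 5 ppages; refcounts: pp0:4 pp1:4 pp2:4 pp3:2 pp4:2
Op 7: read(P0, v2) -> 32. No state change.
Op 8: write(P1, v1, 141). refcount(pp1)=4>1 -> COPY to pp5. 6 ppages; refcounts: pp0:4 pp1:3 pp2:4 pp3:2 pp4:2 pp5:1
Op 9: write(P3, v2, 186). refcount(pp2)=4>1 -> COPY to pp6. 7 ppages; refcounts: pp0:4 pp1:3 pp2:3 pp3:2 pp4:2 pp5:1 pp6:1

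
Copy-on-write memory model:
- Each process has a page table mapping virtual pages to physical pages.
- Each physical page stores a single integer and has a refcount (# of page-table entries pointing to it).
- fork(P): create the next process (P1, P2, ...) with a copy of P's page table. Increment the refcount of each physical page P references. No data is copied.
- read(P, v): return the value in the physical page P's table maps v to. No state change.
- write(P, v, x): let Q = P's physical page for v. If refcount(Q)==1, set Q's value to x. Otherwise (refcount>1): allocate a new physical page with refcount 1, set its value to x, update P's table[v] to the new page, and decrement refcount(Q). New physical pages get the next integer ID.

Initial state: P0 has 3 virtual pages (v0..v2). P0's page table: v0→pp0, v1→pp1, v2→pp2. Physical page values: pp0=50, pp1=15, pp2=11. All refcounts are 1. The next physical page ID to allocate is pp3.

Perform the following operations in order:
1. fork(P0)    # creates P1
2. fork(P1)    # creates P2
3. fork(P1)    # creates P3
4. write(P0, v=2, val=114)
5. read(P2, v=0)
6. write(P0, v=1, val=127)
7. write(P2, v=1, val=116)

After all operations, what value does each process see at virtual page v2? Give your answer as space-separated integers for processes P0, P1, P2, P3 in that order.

Op 1: fork(P0) -> P1. 3 ppages; refcounts: pp0:2 pp1:2 pp2:2
Op 2: fork(P1) -> P2. 3 ppages; refcounts: pp0:3 pp1:3 pp2:3
Op 3: fork(P1) -> P3. 3 ppages; refcounts: pp0:4 pp1:4 pp2:4
Op 4: write(P0, v2, 114). refcount(pp2)=4>1 -> COPY to pp3. 4 ppages; refcounts: pp0:4 pp1:4 pp2:3 pp3:1
Op 5: read(P2, v0) -> 50. No state change.
Op 6: write(P0, v1, 127). refcount(pp1)=4>1 -> COPY to pp4. 5 ppages; refcounts: pp0:4 pp1:3 pp2:3 pp3:1 pp4:1
Op 7: write(P2, v1, 116). refcount(pp1)=3>1 -> COPY to pp5. 6 ppages; refcounts: pp0:4 pp1:2 pp2:3 pp3:1 pp4:1 pp5:1
P0: v2 -> pp3 = 114
P1: v2 -> pp2 = 11
P2: v2 -> pp2 = 11
P3: v2 -> pp2 = 11

Answer: 114 11 11 11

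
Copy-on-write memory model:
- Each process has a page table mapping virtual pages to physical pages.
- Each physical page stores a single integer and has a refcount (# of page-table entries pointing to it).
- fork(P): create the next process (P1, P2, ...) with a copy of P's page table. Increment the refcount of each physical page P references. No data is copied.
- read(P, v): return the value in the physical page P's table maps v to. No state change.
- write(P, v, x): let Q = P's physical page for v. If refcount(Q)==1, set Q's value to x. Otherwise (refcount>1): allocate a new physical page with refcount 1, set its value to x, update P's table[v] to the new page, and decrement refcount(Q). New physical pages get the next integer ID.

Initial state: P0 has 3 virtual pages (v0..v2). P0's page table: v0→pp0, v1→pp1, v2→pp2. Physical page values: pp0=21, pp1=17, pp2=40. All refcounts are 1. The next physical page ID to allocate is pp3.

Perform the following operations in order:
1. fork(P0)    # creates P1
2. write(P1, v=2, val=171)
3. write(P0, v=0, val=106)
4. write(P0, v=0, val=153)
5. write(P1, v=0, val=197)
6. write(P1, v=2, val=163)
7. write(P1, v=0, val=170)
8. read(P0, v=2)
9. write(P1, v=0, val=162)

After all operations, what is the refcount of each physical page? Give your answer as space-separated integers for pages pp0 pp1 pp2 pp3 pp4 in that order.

Op 1: fork(P0) -> P1. 3 ppages; refcounts: pp0:2 pp1:2 pp2:2
Op 2: write(P1, v2, 171). refcount(pp2)=2>1 -> COPY to pp3. 4 ppages; refcounts: pp0:2 pp1:2 pp2:1 pp3:1
Op 3: write(P0, v0, 106). refcount(pp0)=2>1 -> COPY to pp4. 5 ppages; refcounts: pp0:1 pp1:2 pp2:1 pp3:1 pp4:1
Op 4: write(P0, v0, 153). refcount(pp4)=1 -> write in place. 5 ppages; refcounts: pp0:1 pp1:2 pp2:1 pp3:1 pp4:1
Op 5: write(P1, v0, 197). refcount(pp0)=1 -> write in place. 5 ppages; refcounts: pp0:1 pp1:2 pp2:1 pp3:1 pp4:1
Op 6: write(P1, v2, 163). refcount(pp3)=1 -> write in place. 5 ppages; refcounts: pp0:1 pp1:2 pp2:1 pp3:1 pp4:1
Op 7: write(P1, v0, 170). refcount(pp0)=1 -> write in place. 5 ppages; refcounts: pp0:1 pp1:2 pp2:1 pp3:1 pp4:1
Op 8: read(P0, v2) -> 40. No state change.
Op 9: write(P1, v0, 162). refcount(pp0)=1 -> write in place. 5 ppages; refcounts: pp0:1 pp1:2 pp2:1 pp3:1 pp4:1

Answer: 1 2 1 1 1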